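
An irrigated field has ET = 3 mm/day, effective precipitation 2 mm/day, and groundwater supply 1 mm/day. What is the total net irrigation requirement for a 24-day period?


Daily deficit = ET - Pe - GW = 3 - 2 - 1 = 0 mm/day
NIR = 0 * 24 = 0 mm

0 mm


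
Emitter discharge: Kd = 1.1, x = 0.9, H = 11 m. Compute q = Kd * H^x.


q = Kd * H^x = 1.1 * 11^0.9 = 1.1 * 8.654728

9.5202 L/h


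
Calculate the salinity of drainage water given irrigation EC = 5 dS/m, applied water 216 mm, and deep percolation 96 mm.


EC_dw = EC_iw * D_iw / D_dw
EC_dw = 5 * 216 / 96
EC_dw = 1080 / 96

11.2500 dS/m


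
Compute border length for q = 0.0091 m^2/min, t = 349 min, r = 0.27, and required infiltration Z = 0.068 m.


L = q*t/((1+r)*Z)
L = 0.0091*349/((1+0.27)*0.068)
L = 3.1759/0.08636

36.7751 m


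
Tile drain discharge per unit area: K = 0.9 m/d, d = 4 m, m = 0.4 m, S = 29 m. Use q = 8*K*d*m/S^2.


q = 8*K*d*m/S^2
q = 8*0.9*4*0.4/29^2
q = 11.5200 / 841

0.0137 m/d


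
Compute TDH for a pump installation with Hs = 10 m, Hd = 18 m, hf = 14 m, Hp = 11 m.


TDH = Hs + Hd + hf + Hp = 10 + 18 + 14 + 11 = 53

53 m


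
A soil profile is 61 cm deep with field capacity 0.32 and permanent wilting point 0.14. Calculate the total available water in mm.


AWC = (FC - PWP) * d * 10
AWC = (0.32 - 0.14) * 61 * 10
AWC = 0.1800 * 61 * 10

109.8000 mm


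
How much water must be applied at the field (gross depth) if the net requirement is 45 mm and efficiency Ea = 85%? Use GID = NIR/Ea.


Ea = 85% = 0.85
GID = NIR / Ea = 45 / 0.85 = 52.9412 mm

52.9412 mm


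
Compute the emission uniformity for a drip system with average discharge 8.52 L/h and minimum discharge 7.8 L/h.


EU = (q_min/q_avg)*100 = (7.8/8.52)*100 = 91.5493%

91.5493 %


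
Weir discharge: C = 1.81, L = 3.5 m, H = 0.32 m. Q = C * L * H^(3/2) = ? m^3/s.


Q = C * L * H^(3/2) = 1.81 * 3.5 * 0.32^1.5 = 1.81 * 3.5 * 0.181019

1.1468 m^3/s


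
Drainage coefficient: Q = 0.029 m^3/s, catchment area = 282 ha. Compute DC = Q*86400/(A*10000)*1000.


DC = Q * 86400 / (A * 10000) * 1000
DC = 0.029 * 86400 / (282 * 10000) * 1000
DC = 2505600.0000 / 2820000

0.8885 mm/day


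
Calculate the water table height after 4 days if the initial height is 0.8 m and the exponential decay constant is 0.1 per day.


m = m0 * exp(-k*t)
m = 0.8 * exp(-0.1 * 4)
m = 0.8 * exp(-0.4000)

0.5363 m


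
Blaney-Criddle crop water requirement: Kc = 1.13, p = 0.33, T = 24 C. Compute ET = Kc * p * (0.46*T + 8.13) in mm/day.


ET = Kc * p * (0.46*T + 8.13)
ET = 1.13 * 0.33 * (0.46*24 + 8.13)
ET = 1.13 * 0.33 * 19.1700

7.1485 mm/day


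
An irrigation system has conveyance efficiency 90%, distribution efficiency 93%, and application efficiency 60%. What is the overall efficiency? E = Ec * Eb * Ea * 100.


Ec = 0.9, Eb = 0.93, Ea = 0.6
E = 0.9 * 0.93 * 0.6 * 100 = 50.2200%

50.2200 %


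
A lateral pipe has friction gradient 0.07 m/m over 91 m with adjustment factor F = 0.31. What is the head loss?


hf = J * L * F = 0.07 * 91 * 0.31 = 1.9747 m

1.9747 m


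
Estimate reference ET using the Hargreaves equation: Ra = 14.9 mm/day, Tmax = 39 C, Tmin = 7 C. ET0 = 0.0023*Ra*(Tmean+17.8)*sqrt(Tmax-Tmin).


Tmean = (Tmax + Tmin)/2 = (39 + 7)/2 = 23.0
ET0 = 0.0023 * 14.9 * (23.0 + 17.8) * sqrt(39 - 7)
ET0 = 0.0023 * 14.9 * 40.8 * 5.656854

7.9095 mm/day


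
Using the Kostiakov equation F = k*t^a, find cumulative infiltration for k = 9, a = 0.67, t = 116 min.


F = k * t^a = 9 * 116^0.67
F = 9 * 24.165003

217.4850 mm


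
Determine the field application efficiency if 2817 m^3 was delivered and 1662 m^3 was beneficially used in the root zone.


Ea = V_root / V_field * 100 = 1662 / 2817 * 100 = 58.9989%

58.9989 %


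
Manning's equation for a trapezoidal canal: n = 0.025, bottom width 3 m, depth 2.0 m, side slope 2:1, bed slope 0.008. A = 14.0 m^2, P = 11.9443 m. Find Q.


R = A/P = 14.0/11.9443 = 1.172107
Q = (1/0.025) * 14.0 * 1.172107^(2/3) * 0.008^0.5

55.6815 m^3/s


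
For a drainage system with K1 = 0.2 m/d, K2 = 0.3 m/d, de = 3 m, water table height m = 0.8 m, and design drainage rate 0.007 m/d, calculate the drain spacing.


S^2 = 8*K2*de*m/q + 4*K1*m^2/q
S^2 = 8*0.3*3*0.8/0.007 + 4*0.2*0.8^2/0.007
S = sqrt(896.0000)

29.9333 m


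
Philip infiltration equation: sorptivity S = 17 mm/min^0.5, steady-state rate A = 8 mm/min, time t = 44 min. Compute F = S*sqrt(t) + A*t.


F = S*sqrt(t) + A*t
F = 17*sqrt(44) + 8*44
F = 17*6.633250 + 352

464.7653 mm


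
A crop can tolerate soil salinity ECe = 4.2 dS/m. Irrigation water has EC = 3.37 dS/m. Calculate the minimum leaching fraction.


LR = ECiw / (5*ECe - ECiw)
LR = 3.37 / (5*4.2 - 3.37)
LR = 3.37 / 17.6300

0.1912


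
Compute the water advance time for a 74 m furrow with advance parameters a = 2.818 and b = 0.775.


t = (L/a)^(1/b)
t = (74/2.818)^(1/0.775)
t = 26.259759^(1/0.775)

67.8177 min


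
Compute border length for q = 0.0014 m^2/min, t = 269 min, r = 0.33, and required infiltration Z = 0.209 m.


L = q*t/((1+r)*Z)
L = 0.0014*269/((1+0.33)*0.209)
L = 0.3766/0.27797

1.3548 m


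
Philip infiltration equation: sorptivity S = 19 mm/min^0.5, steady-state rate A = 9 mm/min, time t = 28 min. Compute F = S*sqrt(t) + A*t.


F = S*sqrt(t) + A*t
F = 19*sqrt(28) + 9*28
F = 19*5.291503 + 252

352.5386 mm


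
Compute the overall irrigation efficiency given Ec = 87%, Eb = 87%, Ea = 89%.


Ec = 0.87, Eb = 0.87, Ea = 0.89
E = 0.87 * 0.87 * 0.89 * 100 = 67.3641%

67.3641 %


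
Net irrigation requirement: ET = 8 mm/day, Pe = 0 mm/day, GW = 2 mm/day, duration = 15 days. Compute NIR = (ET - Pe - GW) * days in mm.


Daily deficit = ET - Pe - GW = 8 - 0 - 2 = 6 mm/day
NIR = 6 * 15 = 90 mm

90.0000 mm


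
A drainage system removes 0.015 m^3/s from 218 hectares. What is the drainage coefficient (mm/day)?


DC = Q * 86400 / (A * 10000) * 1000
DC = 0.015 * 86400 / (218 * 10000) * 1000
DC = 1296000.0000 / 2180000

0.5945 mm/day


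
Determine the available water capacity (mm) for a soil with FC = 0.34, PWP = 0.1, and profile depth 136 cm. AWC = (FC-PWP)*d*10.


AWC = (FC - PWP) * d * 10
AWC = (0.34 - 0.1) * 136 * 10
AWC = 0.2400 * 136 * 10

326.4000 mm


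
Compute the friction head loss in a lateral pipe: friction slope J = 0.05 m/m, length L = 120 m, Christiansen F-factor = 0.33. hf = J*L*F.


hf = J * L * F = 0.05 * 120 * 0.33 = 1.9800 m

1.9800 m


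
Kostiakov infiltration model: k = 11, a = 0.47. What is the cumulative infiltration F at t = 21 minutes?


F = k * t^a = 11 * 21^0.47
F = 11 * 4.182569

46.0083 mm


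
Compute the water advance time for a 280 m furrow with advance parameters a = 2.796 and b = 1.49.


t = (L/a)^(1/b)
t = (280/2.796)^(1/1.49)
t = 100.143062^(1/1.49)

22.0140 min


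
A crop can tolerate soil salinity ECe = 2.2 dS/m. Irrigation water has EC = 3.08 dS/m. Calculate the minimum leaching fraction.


LR = ECiw / (5*ECe - ECiw)
LR = 3.08 / (5*2.2 - 3.08)
LR = 3.08 / 7.9200

0.3889


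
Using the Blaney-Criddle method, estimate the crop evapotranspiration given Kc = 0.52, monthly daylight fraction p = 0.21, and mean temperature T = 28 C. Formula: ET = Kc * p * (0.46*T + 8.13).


ET = Kc * p * (0.46*T + 8.13)
ET = 0.52 * 0.21 * (0.46*28 + 8.13)
ET = 0.52 * 0.21 * 21.0100

2.2943 mm/day


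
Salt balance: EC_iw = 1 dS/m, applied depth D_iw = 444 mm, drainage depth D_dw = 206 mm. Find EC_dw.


EC_dw = EC_iw * D_iw / D_dw
EC_dw = 1 * 444 / 206
EC_dw = 444 / 206

2.1553 dS/m


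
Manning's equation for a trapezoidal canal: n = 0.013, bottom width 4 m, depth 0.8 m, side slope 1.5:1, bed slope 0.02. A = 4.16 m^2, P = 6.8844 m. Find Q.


R = A/P = 4.16/6.8844 = 0.604265
Q = (1/0.013) * 4.16 * 0.604265^(2/3) * 0.02^0.5

32.3457 m^3/s


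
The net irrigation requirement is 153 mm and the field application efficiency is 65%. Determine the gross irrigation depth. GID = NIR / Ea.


Ea = 65% = 0.65
GID = NIR / Ea = 153 / 0.65 = 235.3846 mm

235.3846 mm


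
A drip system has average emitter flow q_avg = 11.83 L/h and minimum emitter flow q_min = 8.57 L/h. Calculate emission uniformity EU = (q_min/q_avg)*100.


EU = (q_min/q_avg)*100 = (8.57/11.83)*100 = 72.4429%

72.4429 %


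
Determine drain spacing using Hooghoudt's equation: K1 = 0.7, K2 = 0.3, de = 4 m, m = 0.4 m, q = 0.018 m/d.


S^2 = 8*K2*de*m/q + 4*K1*m^2/q
S^2 = 8*0.3*4*0.4/0.018 + 4*0.7*0.4^2/0.018
S = sqrt(238.2222)

15.4344 m


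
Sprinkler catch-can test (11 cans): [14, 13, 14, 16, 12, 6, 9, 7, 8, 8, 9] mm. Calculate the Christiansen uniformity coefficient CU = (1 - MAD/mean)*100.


mean = 10.545455 mm
MAD = 2.958678 mm
CU = (1 - 2.958678/10.545455)*100

71.9436 %


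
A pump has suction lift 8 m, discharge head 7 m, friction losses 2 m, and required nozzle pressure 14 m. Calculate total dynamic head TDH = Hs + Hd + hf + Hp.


TDH = Hs + Hd + hf + Hp = 8 + 7 + 2 + 14 = 31

31 m


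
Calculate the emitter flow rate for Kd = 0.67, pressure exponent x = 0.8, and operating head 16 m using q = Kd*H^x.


q = Kd * H^x = 0.67 * 16^0.8 = 0.67 * 9.189587

6.1570 L/h


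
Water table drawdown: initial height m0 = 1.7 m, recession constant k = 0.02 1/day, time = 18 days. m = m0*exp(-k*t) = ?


m = m0 * exp(-k*t)
m = 1.7 * exp(-0.02 * 18)
m = 1.7 * exp(-0.3600)

1.1860 m


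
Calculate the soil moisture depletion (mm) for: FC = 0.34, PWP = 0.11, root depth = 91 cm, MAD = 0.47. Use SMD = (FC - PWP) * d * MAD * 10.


SMD = (FC - PWP) * d * MAD * 10
SMD = (0.34 - 0.11) * 91 * 0.47 * 10
SMD = 0.2300 * 91 * 0.47 * 10

98.3710 mm


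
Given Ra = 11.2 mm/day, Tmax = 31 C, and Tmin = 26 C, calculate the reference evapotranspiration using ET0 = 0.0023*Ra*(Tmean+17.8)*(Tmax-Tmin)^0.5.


Tmean = (Tmax + Tmin)/2 = (31 + 26)/2 = 28.5
ET0 = 0.0023 * 11.2 * (28.5 + 17.8) * sqrt(31 - 26)
ET0 = 0.0023 * 11.2 * 46.3 * 2.236068

2.6669 mm/day


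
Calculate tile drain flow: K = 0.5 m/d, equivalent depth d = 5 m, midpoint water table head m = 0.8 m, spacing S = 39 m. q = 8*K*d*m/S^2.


q = 8*K*d*m/S^2
q = 8*0.5*5*0.8/39^2
q = 16.0000 / 1521

0.0105 m/d


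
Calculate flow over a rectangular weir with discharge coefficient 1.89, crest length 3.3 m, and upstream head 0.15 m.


Q = C * L * H^(3/2) = 1.89 * 3.3 * 0.15^1.5 = 1.89 * 3.3 * 0.058095

0.3623 m^3/s


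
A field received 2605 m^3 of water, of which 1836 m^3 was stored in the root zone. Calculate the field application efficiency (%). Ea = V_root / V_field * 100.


Ea = V_root / V_field * 100 = 1836 / 2605 * 100 = 70.4798%

70.4798 %


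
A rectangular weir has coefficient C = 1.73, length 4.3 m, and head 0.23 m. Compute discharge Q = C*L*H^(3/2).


Q = C * L * H^(3/2) = 1.73 * 4.3 * 0.23^1.5 = 1.73 * 4.3 * 0.110304

0.8206 m^3/s


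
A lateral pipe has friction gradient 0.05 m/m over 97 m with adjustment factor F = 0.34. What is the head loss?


hf = J * L * F = 0.05 * 97 * 0.34 = 1.6490 m

1.6490 m


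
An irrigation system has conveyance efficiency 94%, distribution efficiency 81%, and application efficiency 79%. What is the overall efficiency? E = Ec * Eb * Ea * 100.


Ec = 0.94, Eb = 0.81, Ea = 0.79
E = 0.94 * 0.81 * 0.79 * 100 = 60.1506%

60.1506 %


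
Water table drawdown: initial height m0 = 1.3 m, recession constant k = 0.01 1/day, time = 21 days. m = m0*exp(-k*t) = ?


m = m0 * exp(-k*t)
m = 1.3 * exp(-0.01 * 21)
m = 1.3 * exp(-0.2100)

1.0538 m


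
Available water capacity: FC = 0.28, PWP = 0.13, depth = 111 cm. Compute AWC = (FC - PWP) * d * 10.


AWC = (FC - PWP) * d * 10
AWC = (0.28 - 0.13) * 111 * 10
AWC = 0.1500 * 111 * 10

166.5000 mm


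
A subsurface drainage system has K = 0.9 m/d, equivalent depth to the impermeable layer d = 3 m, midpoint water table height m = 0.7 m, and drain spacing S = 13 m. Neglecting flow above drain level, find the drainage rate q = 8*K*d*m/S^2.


q = 8*K*d*m/S^2
q = 8*0.9*3*0.7/13^2
q = 15.1200 / 169

0.0895 m/d


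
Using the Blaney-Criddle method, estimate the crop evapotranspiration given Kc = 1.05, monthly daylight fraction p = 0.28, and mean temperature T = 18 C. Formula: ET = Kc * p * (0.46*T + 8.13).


ET = Kc * p * (0.46*T + 8.13)
ET = 1.05 * 0.28 * (0.46*18 + 8.13)
ET = 1.05 * 0.28 * 16.4100

4.8245 mm/day


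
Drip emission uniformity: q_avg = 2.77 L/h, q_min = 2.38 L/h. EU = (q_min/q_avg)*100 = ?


EU = (q_min/q_avg)*100 = (2.38/2.77)*100 = 85.9206%

85.9206 %


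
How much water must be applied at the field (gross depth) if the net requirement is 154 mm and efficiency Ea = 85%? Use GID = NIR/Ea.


Ea = 85% = 0.85
GID = NIR / Ea = 154 / 0.85 = 181.1765 mm

181.1765 mm


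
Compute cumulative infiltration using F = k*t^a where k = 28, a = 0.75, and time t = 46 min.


F = k * t^a = 28 * 46^0.75
F = 28 * 17.663159

494.5685 mm


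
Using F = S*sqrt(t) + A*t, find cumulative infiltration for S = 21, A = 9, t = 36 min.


F = S*sqrt(t) + A*t
F = 21*sqrt(36) + 9*36
F = 21*6.000000 + 324

450.0000 mm


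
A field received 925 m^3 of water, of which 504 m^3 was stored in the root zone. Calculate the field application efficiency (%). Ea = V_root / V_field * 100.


Ea = V_root / V_field * 100 = 504 / 925 * 100 = 54.4865%

54.4865 %


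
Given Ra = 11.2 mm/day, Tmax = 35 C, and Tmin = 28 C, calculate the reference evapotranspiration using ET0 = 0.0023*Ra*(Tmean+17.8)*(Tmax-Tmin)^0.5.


Tmean = (Tmax + Tmin)/2 = (35 + 28)/2 = 31.5
ET0 = 0.0023 * 11.2 * (31.5 + 17.8) * sqrt(35 - 28)
ET0 = 0.0023 * 11.2 * 49.3 * 2.645751

3.3600 mm/day


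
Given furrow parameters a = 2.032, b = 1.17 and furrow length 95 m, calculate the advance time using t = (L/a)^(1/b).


t = (L/a)^(1/b)
t = (95/2.032)^(1/1.17)
t = 46.751969^(1/1.17)

26.7411 min


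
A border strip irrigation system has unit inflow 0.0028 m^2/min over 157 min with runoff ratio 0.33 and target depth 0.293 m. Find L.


L = q*t/((1+r)*Z)
L = 0.0028*157/((1+0.33)*0.293)
L = 0.4396/0.38969

1.1281 m


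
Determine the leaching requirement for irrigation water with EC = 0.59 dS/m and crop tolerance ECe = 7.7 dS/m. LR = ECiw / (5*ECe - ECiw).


LR = ECiw / (5*ECe - ECiw)
LR = 0.59 / (5*7.7 - 0.59)
LR = 0.59 / 37.9100

0.0156


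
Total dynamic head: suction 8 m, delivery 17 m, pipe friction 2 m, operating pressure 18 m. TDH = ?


TDH = Hs + Hd + hf + Hp = 8 + 17 + 2 + 18 = 45

45 m


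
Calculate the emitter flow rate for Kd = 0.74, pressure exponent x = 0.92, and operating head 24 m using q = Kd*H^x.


q = Kd * H^x = 0.74 * 24^0.92 = 0.74 * 18.612056

13.7729 L/h


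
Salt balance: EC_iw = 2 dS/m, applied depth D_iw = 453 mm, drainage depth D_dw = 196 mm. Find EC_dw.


EC_dw = EC_iw * D_iw / D_dw
EC_dw = 2 * 453 / 196
EC_dw = 906 / 196

4.6224 dS/m


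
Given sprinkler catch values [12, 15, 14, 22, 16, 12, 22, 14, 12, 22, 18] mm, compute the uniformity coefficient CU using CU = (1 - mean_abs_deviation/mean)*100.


mean = 16.272727 mm
MAD = 3.438017 mm
CU = (1 - 3.438017/16.272727)*100

78.8725 %


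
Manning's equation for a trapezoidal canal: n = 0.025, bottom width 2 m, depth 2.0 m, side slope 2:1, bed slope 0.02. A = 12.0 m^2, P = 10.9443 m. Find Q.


R = A/P = 12.0/10.9443 = 1.096461
Q = (1/0.025) * 12.0 * 1.096461^(2/3) * 0.02^0.5

72.1802 m^3/s


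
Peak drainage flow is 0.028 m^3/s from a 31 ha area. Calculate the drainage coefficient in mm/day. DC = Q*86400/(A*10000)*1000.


DC = Q * 86400 / (A * 10000) * 1000
DC = 0.028 * 86400 / (31 * 10000) * 1000
DC = 2419200.0000 / 310000

7.8039 mm/day


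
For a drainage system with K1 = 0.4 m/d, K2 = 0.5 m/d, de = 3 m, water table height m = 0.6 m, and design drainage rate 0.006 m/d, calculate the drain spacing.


S^2 = 8*K2*de*m/q + 4*K1*m^2/q
S^2 = 8*0.5*3*0.6/0.006 + 4*0.4*0.6^2/0.006
S = sqrt(1296.0000)

36.0000 m


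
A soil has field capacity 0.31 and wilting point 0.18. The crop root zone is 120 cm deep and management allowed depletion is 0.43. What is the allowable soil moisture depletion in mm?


SMD = (FC - PWP) * d * MAD * 10
SMD = (0.31 - 0.18) * 120 * 0.43 * 10
SMD = 0.1300 * 120 * 0.43 * 10

67.0800 mm


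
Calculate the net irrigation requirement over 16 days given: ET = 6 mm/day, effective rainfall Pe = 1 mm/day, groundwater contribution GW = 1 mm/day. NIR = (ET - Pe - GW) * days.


Daily deficit = ET - Pe - GW = 6 - 1 - 1 = 4 mm/day
NIR = 4 * 16 = 64 mm

64.0000 mm


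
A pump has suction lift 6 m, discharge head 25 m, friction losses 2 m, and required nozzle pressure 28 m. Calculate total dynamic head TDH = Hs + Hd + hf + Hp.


TDH = Hs + Hd + hf + Hp = 6 + 25 + 2 + 28 = 61

61 m


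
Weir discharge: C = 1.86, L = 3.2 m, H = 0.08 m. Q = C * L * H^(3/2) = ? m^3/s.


Q = C * L * H^(3/2) = 1.86 * 3.2 * 0.08^1.5 = 1.86 * 3.2 * 0.022627

0.1347 m^3/s


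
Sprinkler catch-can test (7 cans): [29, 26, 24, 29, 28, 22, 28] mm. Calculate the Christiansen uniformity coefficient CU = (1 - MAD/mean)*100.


mean = 26.571429 mm
MAD = 2.204082 mm
CU = (1 - 2.204082/26.571429)*100

91.7051 %


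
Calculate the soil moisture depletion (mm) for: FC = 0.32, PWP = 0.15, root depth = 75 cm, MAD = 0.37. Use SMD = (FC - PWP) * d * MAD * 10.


SMD = (FC - PWP) * d * MAD * 10
SMD = (0.32 - 0.15) * 75 * 0.37 * 10
SMD = 0.1700 * 75 * 0.37 * 10

47.1750 mm


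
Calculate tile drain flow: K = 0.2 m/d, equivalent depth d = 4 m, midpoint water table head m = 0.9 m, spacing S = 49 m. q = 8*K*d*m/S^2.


q = 8*K*d*m/S^2
q = 8*0.2*4*0.9/49^2
q = 5.7600 / 2401

0.0024 m/d


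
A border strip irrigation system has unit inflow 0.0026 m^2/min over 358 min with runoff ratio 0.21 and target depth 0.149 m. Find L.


L = q*t/((1+r)*Z)
L = 0.0026*358/((1+0.21)*0.149)
L = 0.9308/0.18029

5.1628 m


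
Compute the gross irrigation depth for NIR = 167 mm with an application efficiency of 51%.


Ea = 51% = 0.51
GID = NIR / Ea = 167 / 0.51 = 327.4510 mm

327.4510 mm


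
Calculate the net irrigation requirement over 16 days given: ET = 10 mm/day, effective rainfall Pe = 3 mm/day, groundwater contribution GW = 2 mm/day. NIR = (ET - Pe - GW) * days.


Daily deficit = ET - Pe - GW = 10 - 3 - 2 = 5 mm/day
NIR = 5 * 16 = 80 mm

80.0000 mm


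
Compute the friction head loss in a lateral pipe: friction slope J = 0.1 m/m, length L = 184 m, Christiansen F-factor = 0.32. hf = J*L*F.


hf = J * L * F = 0.1 * 184 * 0.32 = 5.8880 m

5.8880 m


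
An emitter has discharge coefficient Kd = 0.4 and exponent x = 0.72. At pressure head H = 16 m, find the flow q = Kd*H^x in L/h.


q = Kd * H^x = 0.4 * 16^0.72 = 0.4 * 7.361501

2.9446 L/h


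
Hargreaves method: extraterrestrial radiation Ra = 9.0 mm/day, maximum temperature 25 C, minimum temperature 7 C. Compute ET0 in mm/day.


Tmean = (Tmax + Tmin)/2 = (25 + 7)/2 = 16.0
ET0 = 0.0023 * 9.0 * (16.0 + 17.8) * sqrt(25 - 7)
ET0 = 0.0023 * 9.0 * 33.8 * 4.242641

2.9684 mm/day


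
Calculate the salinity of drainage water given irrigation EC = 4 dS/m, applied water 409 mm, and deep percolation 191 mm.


EC_dw = EC_iw * D_iw / D_dw
EC_dw = 4 * 409 / 191
EC_dw = 1636 / 191

8.5654 dS/m


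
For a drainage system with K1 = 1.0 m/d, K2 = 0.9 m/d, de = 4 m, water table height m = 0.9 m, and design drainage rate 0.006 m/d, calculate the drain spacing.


S^2 = 8*K2*de*m/q + 4*K1*m^2/q
S^2 = 8*0.9*4*0.9/0.006 + 4*1.0*0.9^2/0.006
S = sqrt(4860.0000)

69.7137 m


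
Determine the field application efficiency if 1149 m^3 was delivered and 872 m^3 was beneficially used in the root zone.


Ea = V_root / V_field * 100 = 872 / 1149 * 100 = 75.8921%

75.8921 %


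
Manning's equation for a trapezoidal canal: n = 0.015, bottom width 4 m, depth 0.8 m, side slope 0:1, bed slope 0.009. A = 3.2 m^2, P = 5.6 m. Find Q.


R = A/P = 3.2/5.6 = 0.571429
Q = (1/0.015) * 3.2 * 0.571429^(2/3) * 0.009^0.5

13.9365 m^3/s


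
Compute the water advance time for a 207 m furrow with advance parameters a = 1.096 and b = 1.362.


t = (L/a)^(1/b)
t = (207/1.096)^(1/1.362)
t = 188.868613^(1/1.362)

46.9018 min


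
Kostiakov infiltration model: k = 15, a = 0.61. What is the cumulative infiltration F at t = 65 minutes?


F = k * t^a = 15 * 65^0.61
F = 15 * 12.760778

191.4117 mm


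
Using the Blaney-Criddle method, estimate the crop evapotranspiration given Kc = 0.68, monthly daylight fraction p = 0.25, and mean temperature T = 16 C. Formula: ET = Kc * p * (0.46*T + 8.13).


ET = Kc * p * (0.46*T + 8.13)
ET = 0.68 * 0.25 * (0.46*16 + 8.13)
ET = 0.68 * 0.25 * 15.4900

2.6333 mm/day


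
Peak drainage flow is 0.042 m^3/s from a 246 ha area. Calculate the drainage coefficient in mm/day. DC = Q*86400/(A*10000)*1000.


DC = Q * 86400 / (A * 10000) * 1000
DC = 0.042 * 86400 / (246 * 10000) * 1000
DC = 3628800.0000 / 2460000

1.4751 mm/day


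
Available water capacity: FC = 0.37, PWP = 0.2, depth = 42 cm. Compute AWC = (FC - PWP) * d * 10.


AWC = (FC - PWP) * d * 10
AWC = (0.37 - 0.2) * 42 * 10
AWC = 0.1700 * 42 * 10

71.4000 mm


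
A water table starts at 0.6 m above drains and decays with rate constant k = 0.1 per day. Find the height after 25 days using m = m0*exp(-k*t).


m = m0 * exp(-k*t)
m = 0.6 * exp(-0.1 * 25)
m = 0.6 * exp(-2.5000)

0.0493 m


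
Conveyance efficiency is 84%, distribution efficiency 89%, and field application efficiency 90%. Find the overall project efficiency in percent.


Ec = 0.84, Eb = 0.89, Ea = 0.9
E = 0.84 * 0.89 * 0.9 * 100 = 67.2840%

67.2840 %


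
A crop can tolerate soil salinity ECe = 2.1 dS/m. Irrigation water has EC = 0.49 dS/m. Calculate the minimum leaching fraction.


LR = ECiw / (5*ECe - ECiw)
LR = 0.49 / (5*2.1 - 0.49)
LR = 0.49 / 10.0100

0.0490


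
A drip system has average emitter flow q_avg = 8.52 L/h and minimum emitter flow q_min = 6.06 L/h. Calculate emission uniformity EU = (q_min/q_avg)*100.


EU = (q_min/q_avg)*100 = (6.06/8.52)*100 = 71.1268%

71.1268 %


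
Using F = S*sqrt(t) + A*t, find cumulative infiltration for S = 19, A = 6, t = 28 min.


F = S*sqrt(t) + A*t
F = 19*sqrt(28) + 6*28
F = 19*5.291503 + 168

268.5386 mm


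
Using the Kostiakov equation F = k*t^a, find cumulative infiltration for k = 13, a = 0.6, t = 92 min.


F = k * t^a = 13 * 92^0.6
F = 13 * 15.075534

195.9819 mm


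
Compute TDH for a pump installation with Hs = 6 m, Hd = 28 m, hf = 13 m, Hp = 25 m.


TDH = Hs + Hd + hf + Hp = 6 + 28 + 13 + 25 = 72

72 m


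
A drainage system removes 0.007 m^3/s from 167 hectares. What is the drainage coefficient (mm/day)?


DC = Q * 86400 / (A * 10000) * 1000
DC = 0.007 * 86400 / (167 * 10000) * 1000
DC = 604800.0000 / 1670000

0.3622 mm/day


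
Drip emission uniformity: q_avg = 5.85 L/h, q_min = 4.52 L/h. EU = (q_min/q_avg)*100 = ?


EU = (q_min/q_avg)*100 = (4.52/5.85)*100 = 77.2650%

77.2650 %


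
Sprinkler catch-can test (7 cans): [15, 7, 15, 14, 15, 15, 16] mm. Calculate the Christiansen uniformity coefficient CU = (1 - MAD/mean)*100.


mean = 13.857143 mm
MAD = 1.959184 mm
CU = (1 - 1.959184/13.857143)*100

85.8616 %


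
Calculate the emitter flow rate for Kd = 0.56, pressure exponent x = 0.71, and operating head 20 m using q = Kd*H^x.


q = Kd * H^x = 0.56 * 20^0.71 = 0.56 * 8.389408

4.6981 L/h


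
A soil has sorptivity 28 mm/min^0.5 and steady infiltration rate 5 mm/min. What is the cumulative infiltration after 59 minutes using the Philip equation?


F = S*sqrt(t) + A*t
F = 28*sqrt(59) + 5*59
F = 28*7.681146 + 295

510.0721 mm


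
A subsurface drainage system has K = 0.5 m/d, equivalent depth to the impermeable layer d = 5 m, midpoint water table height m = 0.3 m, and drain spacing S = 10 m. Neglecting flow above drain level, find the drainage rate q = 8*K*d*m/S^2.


q = 8*K*d*m/S^2
q = 8*0.5*5*0.3/10^2
q = 6.0000 / 100

0.0600 m/d


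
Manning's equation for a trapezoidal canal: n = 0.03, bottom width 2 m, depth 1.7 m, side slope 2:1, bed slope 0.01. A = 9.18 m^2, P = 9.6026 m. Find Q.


R = A/P = 9.18/9.6026 = 0.955991
Q = (1/0.03) * 9.18 * 0.955991^(2/3) * 0.01^0.5

29.6955 m^3/s


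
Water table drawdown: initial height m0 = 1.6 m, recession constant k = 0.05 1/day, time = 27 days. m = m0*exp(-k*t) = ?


m = m0 * exp(-k*t)
m = 1.6 * exp(-0.05 * 27)
m = 1.6 * exp(-1.3500)

0.4148 m


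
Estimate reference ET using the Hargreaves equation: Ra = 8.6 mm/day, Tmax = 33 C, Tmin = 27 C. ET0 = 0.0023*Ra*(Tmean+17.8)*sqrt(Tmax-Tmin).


Tmean = (Tmax + Tmin)/2 = (33 + 27)/2 = 30.0
ET0 = 0.0023 * 8.6 * (30.0 + 17.8) * sqrt(33 - 27)
ET0 = 0.0023 * 8.6 * 47.8 * 2.449490

2.3160 mm/day


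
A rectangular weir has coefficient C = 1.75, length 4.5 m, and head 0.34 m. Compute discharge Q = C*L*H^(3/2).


Q = C * L * H^(3/2) = 1.75 * 4.5 * 0.34^1.5 = 1.75 * 4.5 * 0.198252

1.5612 m^3/s


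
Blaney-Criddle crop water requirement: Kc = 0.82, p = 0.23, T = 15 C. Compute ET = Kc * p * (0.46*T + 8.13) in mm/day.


ET = Kc * p * (0.46*T + 8.13)
ET = 0.82 * 0.23 * (0.46*15 + 8.13)
ET = 0.82 * 0.23 * 15.0300

2.8347 mm/day


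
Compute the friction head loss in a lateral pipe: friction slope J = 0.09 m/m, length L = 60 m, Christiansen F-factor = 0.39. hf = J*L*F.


hf = J * L * F = 0.09 * 60 * 0.39 = 2.1060 m

2.1060 m


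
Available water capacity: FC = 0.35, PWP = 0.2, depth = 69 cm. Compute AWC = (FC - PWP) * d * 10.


AWC = (FC - PWP) * d * 10
AWC = (0.35 - 0.2) * 69 * 10
AWC = 0.1500 * 69 * 10

103.5000 mm


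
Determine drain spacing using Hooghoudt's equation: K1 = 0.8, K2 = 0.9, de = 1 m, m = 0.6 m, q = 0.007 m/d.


S^2 = 8*K2*de*m/q + 4*K1*m^2/q
S^2 = 8*0.9*1*0.6/0.007 + 4*0.8*0.6^2/0.007
S = sqrt(781.7143)

27.9592 m


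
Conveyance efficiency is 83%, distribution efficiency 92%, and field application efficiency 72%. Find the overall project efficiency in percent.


Ec = 0.83, Eb = 0.92, Ea = 0.72
E = 0.83 * 0.92 * 0.72 * 100 = 54.9792%

54.9792 %


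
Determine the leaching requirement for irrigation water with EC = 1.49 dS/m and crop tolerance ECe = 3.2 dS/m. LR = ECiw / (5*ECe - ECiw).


LR = ECiw / (5*ECe - ECiw)
LR = 1.49 / (5*3.2 - 1.49)
LR = 1.49 / 14.5100

0.1027


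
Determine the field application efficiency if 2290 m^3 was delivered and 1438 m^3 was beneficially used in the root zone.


Ea = V_root / V_field * 100 = 1438 / 2290 * 100 = 62.7948%

62.7948 %


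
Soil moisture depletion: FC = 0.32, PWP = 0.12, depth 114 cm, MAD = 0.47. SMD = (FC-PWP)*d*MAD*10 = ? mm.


SMD = (FC - PWP) * d * MAD * 10
SMD = (0.32 - 0.12) * 114 * 0.47 * 10
SMD = 0.2000 * 114 * 0.47 * 10

107.1600 mm


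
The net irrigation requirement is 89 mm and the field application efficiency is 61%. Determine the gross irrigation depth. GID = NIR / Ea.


Ea = 61% = 0.61
GID = NIR / Ea = 89 / 0.61 = 145.9016 mm

145.9016 mm


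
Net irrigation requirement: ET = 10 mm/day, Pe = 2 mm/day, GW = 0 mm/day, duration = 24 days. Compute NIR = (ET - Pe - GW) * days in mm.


Daily deficit = ET - Pe - GW = 10 - 2 - 0 = 8 mm/day
NIR = 8 * 24 = 192 mm

192.0000 mm


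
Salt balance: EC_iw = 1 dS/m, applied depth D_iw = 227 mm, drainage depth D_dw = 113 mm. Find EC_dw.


EC_dw = EC_iw * D_iw / D_dw
EC_dw = 1 * 227 / 113
EC_dw = 227 / 113

2.0088 dS/m


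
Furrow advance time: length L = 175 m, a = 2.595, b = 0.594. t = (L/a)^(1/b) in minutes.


t = (L/a)^(1/b)
t = (175/2.595)^(1/0.594)
t = 67.437380^(1/0.594)

1199.3816 min


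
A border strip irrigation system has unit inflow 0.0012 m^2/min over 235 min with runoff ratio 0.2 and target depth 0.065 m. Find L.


L = q*t/((1+r)*Z)
L = 0.0012*235/((1+0.2)*0.065)
L = 0.282/0.078

3.6154 m


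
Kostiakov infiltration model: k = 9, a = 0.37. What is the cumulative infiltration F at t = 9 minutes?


F = k * t^a = 9 * 9^0.37
F = 9 * 2.254601

20.2914 mm


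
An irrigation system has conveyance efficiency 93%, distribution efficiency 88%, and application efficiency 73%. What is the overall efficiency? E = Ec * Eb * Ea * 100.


Ec = 0.93, Eb = 0.88, Ea = 0.73
E = 0.93 * 0.88 * 0.73 * 100 = 59.7432%

59.7432 %


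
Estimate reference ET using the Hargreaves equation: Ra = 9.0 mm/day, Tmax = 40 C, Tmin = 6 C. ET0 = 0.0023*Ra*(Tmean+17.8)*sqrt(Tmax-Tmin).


Tmean = (Tmax + Tmin)/2 = (40 + 6)/2 = 23.0
ET0 = 0.0023 * 9.0 * (23.0 + 17.8) * sqrt(40 - 6)
ET0 = 0.0023 * 9.0 * 40.8 * 5.830952

4.9246 mm/day


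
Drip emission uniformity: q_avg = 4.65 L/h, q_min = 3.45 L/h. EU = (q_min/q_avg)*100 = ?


EU = (q_min/q_avg)*100 = (3.45/4.65)*100 = 74.1935%

74.1935 %


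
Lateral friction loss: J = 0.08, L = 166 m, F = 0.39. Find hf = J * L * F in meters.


hf = J * L * F = 0.08 * 166 * 0.39 = 5.1792 m

5.1792 m


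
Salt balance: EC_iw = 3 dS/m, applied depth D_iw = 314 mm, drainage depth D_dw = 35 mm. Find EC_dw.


EC_dw = EC_iw * D_iw / D_dw
EC_dw = 3 * 314 / 35
EC_dw = 942 / 35

26.9143 dS/m


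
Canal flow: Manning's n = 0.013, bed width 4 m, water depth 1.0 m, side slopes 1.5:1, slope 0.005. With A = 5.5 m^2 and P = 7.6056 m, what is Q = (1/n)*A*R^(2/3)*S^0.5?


R = A/P = 5.5/7.6056 = 0.723151
Q = (1/0.013) * 5.5 * 0.723151^(2/3) * 0.005^0.5

24.1022 m^3/s


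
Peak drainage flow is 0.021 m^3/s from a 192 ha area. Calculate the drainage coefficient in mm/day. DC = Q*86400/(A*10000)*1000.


DC = Q * 86400 / (A * 10000) * 1000
DC = 0.021 * 86400 / (192 * 10000) * 1000
DC = 1814400.0000 / 1920000

0.9450 mm/day


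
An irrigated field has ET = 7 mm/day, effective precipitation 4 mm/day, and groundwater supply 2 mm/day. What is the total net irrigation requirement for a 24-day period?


Daily deficit = ET - Pe - GW = 7 - 4 - 2 = 1 mm/day
NIR = 1 * 24 = 24 mm

24.0000 mm


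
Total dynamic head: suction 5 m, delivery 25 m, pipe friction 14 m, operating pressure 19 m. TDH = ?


TDH = Hs + Hd + hf + Hp = 5 + 25 + 14 + 19 = 63

63 m


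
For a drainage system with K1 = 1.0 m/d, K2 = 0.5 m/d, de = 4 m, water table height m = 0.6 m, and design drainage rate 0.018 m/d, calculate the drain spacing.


S^2 = 8*K2*de*m/q + 4*K1*m^2/q
S^2 = 8*0.5*4*0.6/0.018 + 4*1.0*0.6^2/0.018
S = sqrt(613.3333)

24.7656 m


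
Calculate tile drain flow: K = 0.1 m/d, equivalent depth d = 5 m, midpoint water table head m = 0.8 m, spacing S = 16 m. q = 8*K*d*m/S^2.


q = 8*K*d*m/S^2
q = 8*0.1*5*0.8/16^2
q = 3.2000 / 256

0.0125 m/d


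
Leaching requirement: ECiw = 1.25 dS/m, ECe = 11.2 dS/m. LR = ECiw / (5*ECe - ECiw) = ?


LR = ECiw / (5*ECe - ECiw)
LR = 1.25 / (5*11.2 - 1.25)
LR = 1.25 / 54.7500

0.0228


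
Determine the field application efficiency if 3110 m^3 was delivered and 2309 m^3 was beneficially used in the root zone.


Ea = V_root / V_field * 100 = 2309 / 3110 * 100 = 74.2444%

74.2444 %


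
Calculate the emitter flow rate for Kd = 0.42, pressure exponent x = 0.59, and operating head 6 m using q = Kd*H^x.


q = Kd * H^x = 0.42 * 6^0.59 = 0.42 * 2.878122

1.2088 L/h


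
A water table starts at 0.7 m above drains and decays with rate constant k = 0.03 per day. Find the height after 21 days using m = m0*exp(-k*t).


m = m0 * exp(-k*t)
m = 0.7 * exp(-0.03 * 21)
m = 0.7 * exp(-0.6300)

0.3728 m


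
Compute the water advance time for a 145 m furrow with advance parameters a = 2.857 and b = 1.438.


t = (L/a)^(1/b)
t = (145/2.857)^(1/1.438)
t = 50.752538^(1/1.438)

15.3459 min


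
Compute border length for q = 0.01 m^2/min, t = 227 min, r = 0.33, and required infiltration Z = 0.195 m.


L = q*t/((1+r)*Z)
L = 0.01*227/((1+0.33)*0.195)
L = 2.27/0.25935

8.7527 m


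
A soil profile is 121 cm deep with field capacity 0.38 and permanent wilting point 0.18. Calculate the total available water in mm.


AWC = (FC - PWP) * d * 10
AWC = (0.38 - 0.18) * 121 * 10
AWC = 0.2000 * 121 * 10

242.0000 mm


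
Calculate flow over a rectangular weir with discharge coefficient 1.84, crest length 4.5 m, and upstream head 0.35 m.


Q = C * L * H^(3/2) = 1.84 * 4.5 * 0.35^1.5 = 1.84 * 4.5 * 0.207063

1.7145 m^3/s


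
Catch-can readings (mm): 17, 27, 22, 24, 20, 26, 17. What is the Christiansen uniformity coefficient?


mean = 21.857143 mm
MAD = 3.306122 mm
CU = (1 - 3.306122/21.857143)*100

84.8740 %


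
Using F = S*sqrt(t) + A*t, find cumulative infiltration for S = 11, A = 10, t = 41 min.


F = S*sqrt(t) + A*t
F = 11*sqrt(41) + 10*41
F = 11*6.403124 + 410

480.4344 mm


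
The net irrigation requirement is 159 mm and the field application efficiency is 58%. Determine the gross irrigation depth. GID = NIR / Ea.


Ea = 58% = 0.58
GID = NIR / Ea = 159 / 0.58 = 274.1379 mm

274.1379 mm


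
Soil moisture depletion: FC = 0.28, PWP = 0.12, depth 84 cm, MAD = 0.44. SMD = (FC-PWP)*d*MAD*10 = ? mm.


SMD = (FC - PWP) * d * MAD * 10
SMD = (0.28 - 0.12) * 84 * 0.44 * 10
SMD = 0.1600 * 84 * 0.44 * 10

59.1360 mm


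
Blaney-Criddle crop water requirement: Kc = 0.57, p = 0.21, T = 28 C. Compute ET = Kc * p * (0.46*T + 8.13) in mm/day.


ET = Kc * p * (0.46*T + 8.13)
ET = 0.57 * 0.21 * (0.46*28 + 8.13)
ET = 0.57 * 0.21 * 21.0100

2.5149 mm/day


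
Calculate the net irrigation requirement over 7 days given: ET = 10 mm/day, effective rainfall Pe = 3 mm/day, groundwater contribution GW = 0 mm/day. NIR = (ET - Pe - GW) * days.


Daily deficit = ET - Pe - GW = 10 - 3 - 0 = 7 mm/day
NIR = 7 * 7 = 49 mm

49.0000 mm


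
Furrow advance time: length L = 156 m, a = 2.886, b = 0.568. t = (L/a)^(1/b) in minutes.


t = (L/a)^(1/b)
t = (156/2.886)^(1/0.568)
t = 54.054054^(1/0.568)

1123.9681 min


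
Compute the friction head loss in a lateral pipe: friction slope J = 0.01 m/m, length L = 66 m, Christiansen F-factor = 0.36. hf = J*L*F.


hf = J * L * F = 0.01 * 66 * 0.36 = 0.2376 m

0.2376 m


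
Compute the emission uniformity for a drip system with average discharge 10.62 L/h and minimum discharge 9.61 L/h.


EU = (q_min/q_avg)*100 = (9.61/10.62)*100 = 90.4896%

90.4896 %


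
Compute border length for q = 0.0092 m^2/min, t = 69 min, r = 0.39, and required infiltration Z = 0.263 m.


L = q*t/((1+r)*Z)
L = 0.0092*69/((1+0.39)*0.263)
L = 0.6348/0.36557

1.7365 m


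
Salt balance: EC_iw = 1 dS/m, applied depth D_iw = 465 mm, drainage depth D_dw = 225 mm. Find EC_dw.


EC_dw = EC_iw * D_iw / D_dw
EC_dw = 1 * 465 / 225
EC_dw = 465 / 225

2.0667 dS/m


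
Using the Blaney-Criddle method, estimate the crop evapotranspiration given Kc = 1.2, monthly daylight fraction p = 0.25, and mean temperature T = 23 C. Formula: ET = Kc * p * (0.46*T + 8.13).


ET = Kc * p * (0.46*T + 8.13)
ET = 1.2 * 0.25 * (0.46*23 + 8.13)
ET = 1.2 * 0.25 * 18.7100

5.6130 mm/day


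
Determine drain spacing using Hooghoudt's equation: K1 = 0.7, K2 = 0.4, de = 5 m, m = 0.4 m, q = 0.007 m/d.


S^2 = 8*K2*de*m/q + 4*K1*m^2/q
S^2 = 8*0.4*5*0.4/0.007 + 4*0.7*0.4^2/0.007
S = sqrt(978.2857)

31.2776 m


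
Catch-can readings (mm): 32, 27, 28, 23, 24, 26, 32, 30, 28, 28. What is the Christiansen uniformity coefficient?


mean = 27.800000 mm
MAD = 2.240000 mm
CU = (1 - 2.240000/27.800000)*100

91.9424 %


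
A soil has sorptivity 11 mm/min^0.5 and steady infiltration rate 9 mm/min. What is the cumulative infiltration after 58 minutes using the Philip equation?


F = S*sqrt(t) + A*t
F = 11*sqrt(58) + 9*58
F = 11*7.615773 + 522

605.7735 mm


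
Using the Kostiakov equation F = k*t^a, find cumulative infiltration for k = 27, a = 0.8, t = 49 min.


F = k * t^a = 27 * 49^0.8
F = 27 * 22.498671

607.4641 mm


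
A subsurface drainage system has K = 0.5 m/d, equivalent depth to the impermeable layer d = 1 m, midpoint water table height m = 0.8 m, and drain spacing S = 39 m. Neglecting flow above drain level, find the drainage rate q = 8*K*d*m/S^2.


q = 8*K*d*m/S^2
q = 8*0.5*1*0.8/39^2
q = 3.2000 / 1521

0.0021 m/d


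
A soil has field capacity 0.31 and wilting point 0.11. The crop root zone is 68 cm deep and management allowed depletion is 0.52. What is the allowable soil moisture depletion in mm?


SMD = (FC - PWP) * d * MAD * 10
SMD = (0.31 - 0.11) * 68 * 0.52 * 10
SMD = 0.2000 * 68 * 0.52 * 10

70.7200 mm


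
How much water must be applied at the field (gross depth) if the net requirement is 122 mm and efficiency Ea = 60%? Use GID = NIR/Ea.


Ea = 60% = 0.6
GID = NIR / Ea = 122 / 0.6 = 203.3333 mm

203.3333 mm


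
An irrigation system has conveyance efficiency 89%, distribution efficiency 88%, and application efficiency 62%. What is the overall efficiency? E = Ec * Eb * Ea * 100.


Ec = 0.89, Eb = 0.88, Ea = 0.62
E = 0.89 * 0.88 * 0.62 * 100 = 48.5584%

48.5584 %


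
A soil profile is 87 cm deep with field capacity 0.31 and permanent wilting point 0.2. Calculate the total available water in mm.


AWC = (FC - PWP) * d * 10
AWC = (0.31 - 0.2) * 87 * 10
AWC = 0.1100 * 87 * 10

95.7000 mm


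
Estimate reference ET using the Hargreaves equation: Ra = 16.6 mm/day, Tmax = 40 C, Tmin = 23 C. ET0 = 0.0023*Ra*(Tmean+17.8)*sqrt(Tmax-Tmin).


Tmean = (Tmax + Tmin)/2 = (40 + 23)/2 = 31.5
ET0 = 0.0023 * 16.6 * (31.5 + 17.8) * sqrt(40 - 23)
ET0 = 0.0023 * 16.6 * 49.3 * 4.123106

7.7608 mm/day


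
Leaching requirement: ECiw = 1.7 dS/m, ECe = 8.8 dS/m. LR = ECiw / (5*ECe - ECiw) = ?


LR = ECiw / (5*ECe - ECiw)
LR = 1.7 / (5*8.8 - 1.7)
LR = 1.7 / 42.3000

0.0402


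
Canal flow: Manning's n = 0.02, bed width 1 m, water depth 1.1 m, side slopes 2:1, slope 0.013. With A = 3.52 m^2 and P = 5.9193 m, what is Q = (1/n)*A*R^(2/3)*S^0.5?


R = A/P = 3.52/5.9193 = 0.594665
Q = (1/0.02) * 3.52 * 0.594665^(2/3) * 0.013^0.5

14.1906 m^3/s


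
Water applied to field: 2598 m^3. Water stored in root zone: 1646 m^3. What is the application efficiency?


Ea = V_root / V_field * 100 = 1646 / 2598 * 100 = 63.3564%

63.3564 %


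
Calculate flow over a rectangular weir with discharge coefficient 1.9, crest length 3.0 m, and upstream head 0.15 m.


Q = C * L * H^(3/2) = 1.9 * 3.0 * 0.15^1.5 = 1.9 * 3.0 * 0.058095

0.3311 m^3/s


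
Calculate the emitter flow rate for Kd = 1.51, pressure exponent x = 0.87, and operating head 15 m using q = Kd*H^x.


q = Kd * H^x = 1.51 * 15^0.87 = 1.51 * 10.548711

15.9286 L/h


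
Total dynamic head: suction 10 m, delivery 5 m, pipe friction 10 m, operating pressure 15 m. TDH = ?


TDH = Hs + Hd + hf + Hp = 10 + 5 + 10 + 15 = 40

40 m


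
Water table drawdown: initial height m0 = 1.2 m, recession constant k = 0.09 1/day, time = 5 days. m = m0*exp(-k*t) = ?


m = m0 * exp(-k*t)
m = 1.2 * exp(-0.09 * 5)
m = 1.2 * exp(-0.4500)

0.7652 m


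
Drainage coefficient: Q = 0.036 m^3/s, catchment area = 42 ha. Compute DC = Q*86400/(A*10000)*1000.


DC = Q * 86400 / (A * 10000) * 1000
DC = 0.036 * 86400 / (42 * 10000) * 1000
DC = 3110400.0000 / 420000

7.4057 mm/day


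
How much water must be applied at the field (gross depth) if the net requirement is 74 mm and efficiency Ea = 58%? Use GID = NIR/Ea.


Ea = 58% = 0.58
GID = NIR / Ea = 74 / 0.58 = 127.5862 mm

127.5862 mm


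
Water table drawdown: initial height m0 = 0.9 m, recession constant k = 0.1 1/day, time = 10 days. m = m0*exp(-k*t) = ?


m = m0 * exp(-k*t)
m = 0.9 * exp(-0.1 * 10)
m = 0.9 * exp(-1.0000)

0.3311 m


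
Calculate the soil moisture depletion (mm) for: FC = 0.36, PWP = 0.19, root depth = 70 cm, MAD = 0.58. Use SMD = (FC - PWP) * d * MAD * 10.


SMD = (FC - PWP) * d * MAD * 10
SMD = (0.36 - 0.19) * 70 * 0.58 * 10
SMD = 0.1700 * 70 * 0.58 * 10

69.0200 mm


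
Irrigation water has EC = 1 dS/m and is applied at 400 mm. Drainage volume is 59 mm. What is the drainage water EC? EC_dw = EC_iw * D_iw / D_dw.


EC_dw = EC_iw * D_iw / D_dw
EC_dw = 1 * 400 / 59
EC_dw = 400 / 59

6.7797 dS/m
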